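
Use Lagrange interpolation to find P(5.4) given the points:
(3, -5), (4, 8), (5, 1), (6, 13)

Lagrange interpolation formula:
P(x) = Σ yᵢ × Lᵢ(x)
where Lᵢ(x) = Π_{j≠i} (x - xⱼ)/(xᵢ - xⱼ)

L_0(5.4) = (5.4 - 4)/(3 - 4) × (5.4 - 5)/(3 - 5) × (5.4 - 6)/(3 - 6) = 0.056000
L_1(5.4) = (5.4 - 3)/(4 - 3) × (5.4 - 5)/(4 - 5) × (5.4 - 6)/(4 - 6) = -0.288000
L_2(5.4) = (5.4 - 3)/(5 - 3) × (5.4 - 4)/(5 - 4) × (5.4 - 6)/(5 - 6) = 1.008000
L_3(5.4) = (5.4 - 3)/(6 - 3) × (5.4 - 4)/(6 - 4) × (5.4 - 5)/(6 - 5) = 0.224000

P(5.4) = (-5)×L_0(5.4) + 8×L_1(5.4) + 1×L_2(5.4) + 13×L_3(5.4)
P(5.4) = 1.336000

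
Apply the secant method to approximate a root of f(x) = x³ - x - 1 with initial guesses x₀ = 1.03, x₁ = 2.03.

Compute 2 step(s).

f(x) = x³ - x - 1
x₀ = 1.03, x₁ = 2.03

Secant formula: x_{n+1} = x_n - f(x_n)(x_n - x_{n-1})/(f(x_n) - f(x_{n-1}))

Iteration 1:
  f(1.030000) = -0.937273
  f(2.030000) = 5.335427
  x_2 = 2.030000 - 5.335427×(2.030000 - 1.030000)/(5.335427 - (-0.937273))
       = 1.179421
Iteration 2:
  f(2.030000) = 5.335427
  f(1.179421) = -0.538806
  x_3 = 1.179421 - (-0.538806)×(1.179421 - 2.030000)/(-0.538806 - 5.335427)
       = 1.257439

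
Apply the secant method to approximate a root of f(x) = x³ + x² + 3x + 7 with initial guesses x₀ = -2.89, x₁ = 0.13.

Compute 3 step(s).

f(x) = x³ + x² + 3x + 7
x₀ = -2.89, x₁ = 0.13

Secant formula: x_{n+1} = x_n - f(x_n)(x_n - x_{n-1})/(f(x_n) - f(x_{n-1}))

Iteration 1:
  f(-2.890000) = -17.455469
  f(0.130000) = 7.409097
  x_2 = 0.130000 - 7.409097×(0.130000 - (-2.890000))/(7.409097 - (-17.455469))
       = -0.769894
Iteration 2:
  f(0.130000) = 7.409097
  f(-0.769894) = 4.826710
  x_3 = -0.769894 - 4.826710×(-0.769894 - 0.130000)/(4.826710 - 7.409097)
       = -2.451876
Iteration 3:
  f(-0.769894) = 4.826710
  f(-2.451876) = -9.083863
  x_4 = -2.451876 - (-9.083863)×(-2.451876 - (-0.769894))/(-9.083863 - 4.826710)
       = -1.353510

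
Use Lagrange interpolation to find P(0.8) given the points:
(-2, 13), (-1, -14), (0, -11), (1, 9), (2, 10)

Lagrange interpolation formula:
P(x) = Σ yᵢ × Lᵢ(x)
where Lᵢ(x) = Π_{j≠i} (x - xⱼ)/(xᵢ - xⱼ)

L_0(0.8) = (0.8 - (-1))/(-2 - (-1)) × (0.8 - 0)/(-2 - 0) × (0.8 - 1)/(-2 - 1) × (0.8 - 2)/(-2 - 2) = 0.014400
L_1(0.8) = (0.8 - (-2))/(-1 - (-2)) × (0.8 - 0)/(-1 - 0) × (0.8 - 1)/(-1 - 1) × (0.8 - 2)/(-1 - 2) = -0.089600
L_2(0.8) = (0.8 - (-2))/(0 - (-2)) × (0.8 - (-1))/(0 - (-1)) × (0.8 - 1)/(0 - 1) × (0.8 - 2)/(0 - 2) = 0.302400
L_3(0.8) = (0.8 - (-2))/(1 - (-2)) × (0.8 - (-1))/(1 - (-1)) × (0.8 - 0)/(1 - 0) × (0.8 - 2)/(1 - 2) = 0.806400
L_4(0.8) = (0.8 - (-2))/(2 - (-2)) × (0.8 - (-1))/(2 - (-1)) × (0.8 - 0)/(2 - 0) × (0.8 - 1)/(2 - 1) = -0.033600

P(0.8) = 13×L_0(0.8) + (-14)×L_1(0.8) + (-11)×L_2(0.8) + 9×L_3(0.8) + 10×L_4(0.8)
P(0.8) = 5.036800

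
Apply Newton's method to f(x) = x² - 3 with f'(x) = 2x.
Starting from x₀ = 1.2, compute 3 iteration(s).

f(x) = x² - 3
f'(x) = 2x
x₀ = 1.2

Newton-Raphson formula: x_{n+1} = x_n - f(x_n)/f'(x_n)

Iteration 1:
  f(1.200000) = -1.560000
  f'(1.200000) = 2.400000
  x_1 = 1.200000 - (-1.560000)/2.400000 = 1.850000
Iteration 2:
  f(1.850000) = 0.422500
  f'(1.850000) = 3.700000
  x_2 = 1.850000 - 0.422500/3.700000 = 1.735811
Iteration 3:
  f(1.735811) = 0.013039
  f'(1.735811) = 3.471622
  x_3 = 1.735811 - 0.013039/3.471622 = 1.732055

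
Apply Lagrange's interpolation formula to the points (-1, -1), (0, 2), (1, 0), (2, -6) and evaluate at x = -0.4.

Lagrange interpolation formula:
P(x) = Σ yᵢ × Lᵢ(x)
where Lᵢ(x) = Π_{j≠i} (x - xⱼ)/(xᵢ - xⱼ)

L_0(-0.4) = (-0.4 - 0)/(-1 - 0) × (-0.4 - 1)/(-1 - 1) × (-0.4 - 2)/(-1 - 2) = 0.224000
L_1(-0.4) = (-0.4 - (-1))/(0 - (-1)) × (-0.4 - 1)/(0 - 1) × (-0.4 - 2)/(0 - 2) = 1.008000
L_2(-0.4) = (-0.4 - (-1))/(1 - (-1)) × (-0.4 - 0)/(1 - 0) × (-0.4 - 2)/(1 - 2) = -0.288000
L_3(-0.4) = (-0.4 - (-1))/(2 - (-1)) × (-0.4 - 0)/(2 - 0) × (-0.4 - 1)/(2 - 1) = 0.056000

P(-0.4) = (-1)×L_0(-0.4) + 2×L_1(-0.4) + 0×L_2(-0.4) + (-6)×L_3(-0.4)
P(-0.4) = 1.456000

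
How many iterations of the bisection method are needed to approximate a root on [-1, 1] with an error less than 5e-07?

We need (b-a)/2^n ≤ 5e-07
(1 - (-1))/2^n ≤ 5e-07
2/2^n ≤ 5e-07
2^n ≥ 4000000
n ≥ log₂(4000000) = 21.93
n ≥ 22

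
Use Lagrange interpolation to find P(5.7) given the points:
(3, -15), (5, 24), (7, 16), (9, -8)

Lagrange interpolation formula:
P(x) = Σ yᵢ × Lᵢ(x)
where Lᵢ(x) = Π_{j≠i} (x - xⱼ)/(xᵢ - xⱼ)

L_0(5.7) = (5.7 - 5)/(3 - 5) × (5.7 - 7)/(3 - 7) × (5.7 - 9)/(3 - 9) = -0.062563
L_1(5.7) = (5.7 - 3)/(5 - 3) × (5.7 - 7)/(5 - 7) × (5.7 - 9)/(5 - 9) = 0.723937
L_2(5.7) = (5.7 - 3)/(7 - 3) × (5.7 - 5)/(7 - 5) × (5.7 - 9)/(7 - 9) = 0.389813
L_3(5.7) = (5.7 - 3)/(9 - 3) × (5.7 - 5)/(9 - 5) × (5.7 - 7)/(9 - 7) = -0.051188

P(5.7) = (-15)×L_0(5.7) + 24×L_1(5.7) + 16×L_2(5.7) + (-8)×L_3(5.7)
P(5.7) = 24.959437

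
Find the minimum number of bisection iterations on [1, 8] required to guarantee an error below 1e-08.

We need (b-a)/2^n ≤ 1e-08
(8 - 1)/2^n ≤ 1e-08
7/2^n ≤ 1e-08
2^n ≥ 700000000
n ≥ log₂(700000000) = 29.38
n ≥ 30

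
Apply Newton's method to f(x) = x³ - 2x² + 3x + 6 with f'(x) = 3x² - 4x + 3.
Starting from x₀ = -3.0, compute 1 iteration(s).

f(x) = x³ - 2x² + 3x + 6
f'(x) = 3x² - 4x + 3
x₀ = -3.0

Newton-Raphson formula: x_{n+1} = x_n - f(x_n)/f'(x_n)

Iteration 1:
  f(-3.000000) = -48.000000
  f'(-3.000000) = 42.000000
  x_1 = -3.000000 - (-48.000000)/42.000000 = -1.857143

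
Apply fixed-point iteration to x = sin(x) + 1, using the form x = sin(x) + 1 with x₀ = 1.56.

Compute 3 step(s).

Equation: x = sin(x) + 1
Fixed-point form: x = sin(x) + 1
x₀ = 1.56

x_1 = g(1.560000) = 1.999942
x_2 = g(1.999942) = 1.909322
x_3 = g(1.909322) = 1.943245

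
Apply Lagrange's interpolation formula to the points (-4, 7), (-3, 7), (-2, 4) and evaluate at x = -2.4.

Lagrange interpolation formula:
P(x) = Σ yᵢ × Lᵢ(x)
where Lᵢ(x) = Π_{j≠i} (x - xⱼ)/(xᵢ - xⱼ)

L_0(-2.4) = (-2.4 - (-3))/(-4 - (-3)) × (-2.4 - (-2))/(-4 - (-2)) = -0.120000
L_1(-2.4) = (-2.4 - (-4))/(-3 - (-4)) × (-2.4 - (-2))/(-3 - (-2)) = 0.640000
L_2(-2.4) = (-2.4 - (-4))/(-2 - (-4)) × (-2.4 - (-3))/(-2 - (-3)) = 0.480000

P(-2.4) = 7×L_0(-2.4) + 7×L_1(-2.4) + 4×L_2(-2.4)
P(-2.4) = 5.560000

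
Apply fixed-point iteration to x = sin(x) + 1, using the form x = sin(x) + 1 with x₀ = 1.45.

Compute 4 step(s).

Equation: x = sin(x) + 1
Fixed-point form: x = sin(x) + 1
x₀ = 1.45

x_1 = g(1.450000) = 1.992713
x_2 = g(1.992713) = 1.912306
x_3 = g(1.912306) = 1.942250
x_4 = g(1.942250) = 1.931801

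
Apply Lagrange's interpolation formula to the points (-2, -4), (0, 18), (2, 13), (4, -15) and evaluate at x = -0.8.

Lagrange interpolation formula:
P(x) = Σ yᵢ × Lᵢ(x)
where Lᵢ(x) = Π_{j≠i} (x - xⱼ)/(xᵢ - xⱼ)

L_0(-0.8) = (-0.8 - 0)/(-2 - 0) × (-0.8 - 2)/(-2 - 2) × (-0.8 - 4)/(-2 - 4) = 0.224000
L_1(-0.8) = (-0.8 - (-2))/(0 - (-2)) × (-0.8 - 2)/(0 - 2) × (-0.8 - 4)/(0 - 4) = 1.008000
L_2(-0.8) = (-0.8 - (-2))/(2 - (-2)) × (-0.8 - 0)/(2 - 0) × (-0.8 - 4)/(2 - 4) = -0.288000
L_3(-0.8) = (-0.8 - (-2))/(4 - (-2)) × (-0.8 - 0)/(4 - 0) × (-0.8 - 2)/(4 - 2) = 0.056000

P(-0.8) = (-4)×L_0(-0.8) + 18×L_1(-0.8) + 13×L_2(-0.8) + (-15)×L_3(-0.8)
P(-0.8) = 12.664000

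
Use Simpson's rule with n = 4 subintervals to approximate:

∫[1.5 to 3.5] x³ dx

f(x) = x³
a = 1.5, b = 3.5, n = 4
h = (b - a)/n = 0.500000

Simpson's rule: (h/3)[f(x₀) + 4f(x₁) + 2f(x₂) + ... + f(xₙ)]

x_0 = 1.5000, f(x_0) = 3.375000, coefficient = 1
x_1 = 2.0000, f(x_1) = 8.000000, coefficient = 4
x_2 = 2.5000, f(x_2) = 15.625000, coefficient = 2
x_3 = 3.0000, f(x_3) = 27.000000, coefficient = 4
x_4 = 3.5000, f(x_4) = 42.875000, coefficient = 1

I ≈ (0.500000/3) × 217.500000 = 36.250000
Exact value: 36.250000
Error: 0.000000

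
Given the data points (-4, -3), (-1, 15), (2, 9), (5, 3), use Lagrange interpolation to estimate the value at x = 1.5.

Lagrange interpolation formula:
P(x) = Σ yᵢ × Lᵢ(x)
where Lᵢ(x) = Π_{j≠i} (x - xⱼ)/(xᵢ - xⱼ)

L_0(1.5) = (1.5 - (-1))/(-4 - (-1)) × (1.5 - 2)/(-4 - 2) × (1.5 - 5)/(-4 - 5) = -0.027006
L_1(1.5) = (1.5 - (-4))/(-1 - (-4)) × (1.5 - 2)/(-1 - 2) × (1.5 - 5)/(-1 - 5) = 0.178241
L_2(1.5) = (1.5 - (-4))/(2 - (-4)) × (1.5 - (-1))/(2 - (-1)) × (1.5 - 5)/(2 - 5) = 0.891204
L_3(1.5) = (1.5 - (-4))/(5 - (-4)) × (1.5 - (-1))/(5 - (-1)) × (1.5 - 2)/(5 - 2) = -0.042438

P(1.5) = (-3)×L_0(1.5) + 15×L_1(1.5) + 9×L_2(1.5) + 3×L_3(1.5)
P(1.5) = 10.648148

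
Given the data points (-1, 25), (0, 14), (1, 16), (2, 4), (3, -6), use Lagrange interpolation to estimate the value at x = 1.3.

Lagrange interpolation formula:
P(x) = Σ yᵢ × Lᵢ(x)
where Lᵢ(x) = Π_{j≠i} (x - xⱼ)/(xᵢ - xⱼ)

L_0(1.3) = (1.3 - 0)/(-1 - 0) × (1.3 - 1)/(-1 - 1) × (1.3 - 2)/(-1 - 2) × (1.3 - 3)/(-1 - 3) = 0.019338
L_1(1.3) = (1.3 - (-1))/(0 - (-1)) × (1.3 - 1)/(0 - 1) × (1.3 - 2)/(0 - 2) × (1.3 - 3)/(0 - 3) = -0.136850
L_2(1.3) = (1.3 - (-1))/(1 - (-1)) × (1.3 - 0)/(1 - 0) × (1.3 - 2)/(1 - 2) × (1.3 - 3)/(1 - 3) = 0.889525
L_3(1.3) = (1.3 - (-1))/(2 - (-1)) × (1.3 - 0)/(2 - 0) × (1.3 - 1)/(2 - 1) × (1.3 - 3)/(2 - 3) = 0.254150
L_4(1.3) = (1.3 - (-1))/(3 - (-1)) × (1.3 - 0)/(3 - 0) × (1.3 - 1)/(3 - 1) × (1.3 - 2)/(3 - 2) = -0.026163

P(1.3) = 25×L_0(1.3) + 14×L_1(1.3) + 16×L_2(1.3) + 4×L_3(1.3) + (-6)×L_4(1.3)
P(1.3) = 13.973512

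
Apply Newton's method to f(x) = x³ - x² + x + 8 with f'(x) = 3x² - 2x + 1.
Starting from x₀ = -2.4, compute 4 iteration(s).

f(x) = x³ - x² + x + 8
f'(x) = 3x² - 2x + 1
x₀ = -2.4

Newton-Raphson formula: x_{n+1} = x_n - f(x_n)/f'(x_n)

Iteration 1:
  f(-2.400000) = -13.984000
  f'(-2.400000) = 23.080000
  x_1 = -2.400000 - (-13.984000)/23.080000 = -1.794107
Iteration 2:
  f(-1.794107) = -2.787841
  f'(-1.794107) = 14.244680
  x_2 = -1.794107 - (-2.787841)/14.244680 = -1.598396
Iteration 3:
  f(-1.598396) = -0.236965
  f'(-1.598396) = 11.861406
  x_3 = -1.598396 - (-0.236965)/11.861406 = -1.578419
Iteration 4:
  f(-1.578419) = -0.002305
  f'(-1.578419) = 11.631054
  x_4 = -1.578419 - (-0.002305)/11.631054 = -1.578220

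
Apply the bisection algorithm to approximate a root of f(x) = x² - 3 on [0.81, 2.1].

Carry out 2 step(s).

f(x) = x² - 3
Initial interval: [0.81, 2.1]

Iteration 1:
  c_1 = (0.810000 + 2.100000)/2 = 1.455000
  f(c_1) = f(1.455000) = -0.882975
  f(a) × f(c) ≥ 0, new interval: [1.455000, 2.100000]
Iteration 2:
  c_2 = (1.455000 + 2.100000)/2 = 1.777500
  f(c_2) = f(1.777500) = 0.159506
  f(a) × f(c) < 0, new interval: [1.455000, 1.777500]

After 2 iteration(s), the approximation is c_2 = 1.777500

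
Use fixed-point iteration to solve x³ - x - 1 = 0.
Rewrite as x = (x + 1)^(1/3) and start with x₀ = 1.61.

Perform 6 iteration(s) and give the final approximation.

Equation: x³ - x - 1 = 0
Fixed-point form: x = (x + 1)^(1/3)
x₀ = 1.61

x_1 = g(1.610000) = 1.376830
x_2 = g(1.376830) = 1.334543
x_3 = g(1.334543) = 1.326582
x_4 = g(1.326582) = 1.325072
x_5 = g(1.325072) = 1.324785
x_6 = g(1.324785) = 1.324731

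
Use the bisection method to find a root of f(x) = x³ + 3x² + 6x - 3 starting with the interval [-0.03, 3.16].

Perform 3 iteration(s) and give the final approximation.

f(x) = x³ + 3x² + 6x - 3
Initial interval: [-0.03, 3.16]

Iteration 1:
  c_1 = (-0.030000 + 3.160000)/2 = 1.565000
  f(c_1) = f(1.565000) = 17.570712
  f(a) × f(c) < 0, new interval: [-0.030000, 1.565000]
Iteration 2:
  c_2 = (-0.030000 + 1.565000)/2 = 0.767500
  f(c_2) = f(0.767500) = 3.824269
  f(a) × f(c) < 0, new interval: [-0.030000, 0.767500]
Iteration 3:
  c_3 = (-0.030000 + 0.767500)/2 = 0.368750
  f(c_3) = f(0.368750) = -0.329429
  f(a) × f(c) ≥ 0, new interval: [0.368750, 0.767500]

After 3 iteration(s), the approximation is c_3 = 0.368750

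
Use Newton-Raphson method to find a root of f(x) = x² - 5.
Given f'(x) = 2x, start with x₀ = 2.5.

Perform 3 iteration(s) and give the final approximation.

f(x) = x² - 5
f'(x) = 2x
x₀ = 2.5

Newton-Raphson formula: x_{n+1} = x_n - f(x_n)/f'(x_n)

Iteration 1:
  f(2.500000) = 1.250000
  f'(2.500000) = 5.000000
  x_1 = 2.500000 - 1.250000/5.000000 = 2.250000
Iteration 2:
  f(2.250000) = 0.062500
  f'(2.250000) = 4.500000
  x_2 = 2.250000 - 0.062500/4.500000 = 2.236111
Iteration 3:
  f(2.236111) = 0.000193
  f'(2.236111) = 4.472222
  x_3 = 2.236111 - 0.000193/4.472222 = 2.236068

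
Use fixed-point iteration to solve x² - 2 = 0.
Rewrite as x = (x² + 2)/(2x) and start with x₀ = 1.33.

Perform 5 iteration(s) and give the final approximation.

Equation: x² - 2 = 0
Fixed-point form: x = (x² + 2)/(2x)
x₀ = 1.33

x_1 = g(1.330000) = 1.416880
x_2 = g(1.416880) = 1.414216
x_3 = g(1.414216) = 1.414214
x_4 = g(1.414214) = 1.414214
x_5 = g(1.414214) = 1.414214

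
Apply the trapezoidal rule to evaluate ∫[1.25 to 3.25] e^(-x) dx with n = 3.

f(x) = e^(-x)
a = 1.25, b = 3.25, n = 3
h = (b - a)/n = 0.666667

Trapezoidal rule: (h/2)[f(x₀) + 2f(x₁) + 2f(x₂) + ... + f(xₙ)]

x_0 = 1.2500, f(x_0) = 0.286505, coefficient = 1
x_1 = 1.9167, f(x_1) = 0.147096, coefficient = 2
x_2 = 2.5833, f(x_2) = 0.075522, coefficient = 2
x_3 = 3.2500, f(x_3) = 0.038774, coefficient = 1

I ≈ (0.666667/2) × 0.770516 = 0.256839
Exact value: 0.247731
Error: 0.009108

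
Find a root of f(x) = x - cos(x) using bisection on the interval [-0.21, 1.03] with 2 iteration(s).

f(x) = x - cos(x)
Initial interval: [-0.21, 1.03]

Iteration 1:
  c_1 = (-0.210000 + 1.030000)/2 = 0.410000
  f(c_1) = f(0.410000) = -0.507121
  f(a) × f(c) ≥ 0, new interval: [0.410000, 1.030000]
Iteration 2:
  c_2 = (0.410000 + 1.030000)/2 = 0.720000
  f(c_2) = f(0.720000) = -0.031806
  f(a) × f(c) ≥ 0, new interval: [0.720000, 1.030000]

After 2 iteration(s), the approximation is c_2 = 0.720000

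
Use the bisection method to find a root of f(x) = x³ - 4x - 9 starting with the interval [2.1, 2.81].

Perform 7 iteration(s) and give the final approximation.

f(x) = x³ - 4x - 9
Initial interval: [2.1, 2.81]

Iteration 1:
  c_1 = (2.100000 + 2.810000)/2 = 2.455000
  f(c_1) = f(2.455000) = -4.023654
  f(a) × f(c) ≥ 0, new interval: [2.455000, 2.810000]
Iteration 2:
  c_2 = (2.455000 + 2.810000)/2 = 2.632500
  f(c_2) = f(2.632500) = -1.286627
  f(a) × f(c) ≥ 0, new interval: [2.632500, 2.810000]
Iteration 3:
  c_3 = (2.632500 + 2.810000)/2 = 2.721250
  f(c_3) = f(2.721250) = 0.266405
  f(a) × f(c) < 0, new interval: [2.632500, 2.721250]
Iteration 4:
  c_4 = (2.632500 + 2.721250)/2 = 2.676875
  f(c_4) = f(2.676875) = -0.525925
  f(a) × f(c) ≥ 0, new interval: [2.676875, 2.721250]
Iteration 5:
  c_5 = (2.676875 + 2.721250)/2 = 2.699063
  f(c_5) = f(2.699063) = -0.133746
  f(a) × f(c) ≥ 0, new interval: [2.699063, 2.721250]
Iteration 6:
  c_6 = (2.699063 + 2.721250)/2 = 2.710156
  f(c_6) = f(2.710156) = 0.065329
  f(a) × f(c) < 0, new interval: [2.699063, 2.710156]
Iteration 7:
  c_7 = (2.699063 + 2.710156)/2 = 2.704609
  f(c_7) = f(2.704609) = -0.034458
  f(a) × f(c) ≥ 0, new interval: [2.704609, 2.710156]

After 7 iteration(s), the approximation is c_7 = 2.704609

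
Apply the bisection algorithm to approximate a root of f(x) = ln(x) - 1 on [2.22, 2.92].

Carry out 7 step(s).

f(x) = ln(x) - 1
Initial interval: [2.22, 2.92]

Iteration 1:
  c_1 = (2.220000 + 2.920000)/2 = 2.570000
  f(c_1) = f(2.570000) = -0.056094
  f(a) × f(c) ≥ 0, new interval: [2.570000, 2.920000]
Iteration 2:
  c_2 = (2.570000 + 2.920000)/2 = 2.745000
  f(c_2) = f(2.745000) = 0.009781
  f(a) × f(c) < 0, new interval: [2.570000, 2.745000]
Iteration 3:
  c_3 = (2.570000 + 2.745000)/2 = 2.657500
  f(c_3) = f(2.657500) = -0.022614
  f(a) × f(c) ≥ 0, new interval: [2.657500, 2.745000]
Iteration 4:
  c_4 = (2.657500 + 2.745000)/2 = 2.701250
  f(c_4) = f(2.701250) = -0.006285
  f(a) × f(c) ≥ 0, new interval: [2.701250, 2.745000]
Iteration 5:
  c_5 = (2.701250 + 2.745000)/2 = 2.723125
  f(c_5) = f(2.723125) = 0.001780
  f(a) × f(c) < 0, new interval: [2.701250, 2.723125]
Iteration 6:
  c_6 = (2.701250 + 2.723125)/2 = 2.712187
  f(c_6) = f(2.712187) = -0.002244
  f(a) × f(c) ≥ 0, new interval: [2.712187, 2.723125]
Iteration 7:
  c_7 = (2.712187 + 2.723125)/2 = 2.717656
  f(c_7) = f(2.717656) = -0.000230
  f(a) × f(c) ≥ 0, new interval: [2.717656, 2.723125]

After 7 iteration(s), the approximation is c_7 = 2.717656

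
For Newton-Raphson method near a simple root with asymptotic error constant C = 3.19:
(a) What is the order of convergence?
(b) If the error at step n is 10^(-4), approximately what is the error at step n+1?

(a) Newton-Raphson has quadratic (order 2) convergence near simple roots.
    This means |e_{n+1}| ≈ C|e_n|².

(b) With |e_n| = 10^(-4) and C = 3.19:
    |e_{n+1}| ≈ 3.19 × (10^(-4))² = 3.19 × 10^(-8)

(a) 2 (quadratic); (b) |e_{n+1}| ≈ 3.190e-08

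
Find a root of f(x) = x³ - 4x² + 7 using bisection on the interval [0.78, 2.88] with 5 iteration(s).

f(x) = x³ - 4x² + 7
Initial interval: [0.78, 2.88]

Iteration 1:
  c_1 = (0.780000 + 2.880000)/2 = 1.830000
  f(c_1) = f(1.830000) = -0.267113
  f(a) × f(c) < 0, new interval: [0.780000, 1.830000]
Iteration 2:
  c_2 = (0.780000 + 1.830000)/2 = 1.305000
  f(c_2) = f(1.305000) = 2.410348
  f(a) × f(c) ≥ 0, new interval: [1.305000, 1.830000]
Iteration 3:
  c_3 = (1.305000 + 1.830000)/2 = 1.567500
  f(c_3) = f(1.567500) = 1.023211
  f(a) × f(c) ≥ 0, new interval: [1.567500, 1.830000]
Iteration 4:
  c_4 = (1.567500 + 1.830000)/2 = 1.698750
  f(c_4) = f(1.698750) = 0.359164
  f(a) × f(c) ≥ 0, new interval: [1.698750, 1.830000]
Iteration 5:
  c_5 = (1.698750 + 1.830000)/2 = 1.764375
  f(c_5) = f(1.764375) = 0.040457
  f(a) × f(c) ≥ 0, new interval: [1.764375, 1.830000]

After 5 iteration(s), the approximation is c_5 = 1.764375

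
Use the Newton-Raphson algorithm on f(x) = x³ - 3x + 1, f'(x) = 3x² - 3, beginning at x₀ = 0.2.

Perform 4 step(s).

f(x) = x³ - 3x + 1
f'(x) = 3x² - 3
x₀ = 0.2

Newton-Raphson formula: x_{n+1} = x_n - f(x_n)/f'(x_n)

Iteration 1:
  f(0.200000) = 0.408000
  f'(0.200000) = -2.880000
  x_1 = 0.200000 - 0.408000/(-2.880000) = 0.341667
Iteration 2:
  f(0.341667) = 0.014885
  f'(0.341667) = -2.649792
  x_2 = 0.341667 - 0.014885/(-2.649792) = 0.347284
Iteration 3:
  f(0.347284) = 0.000033
  f'(0.347284) = -2.638181
  x_3 = 0.347284 - 0.000033/(-2.638181) = 0.347296
Iteration 4:
  f(0.347296) = 0.000000
  f'(0.347296) = -2.638156
  x_4 = 0.347296 - 0.000000/(-2.638156) = 0.347296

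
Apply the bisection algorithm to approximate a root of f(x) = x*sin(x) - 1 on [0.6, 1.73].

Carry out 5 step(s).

f(x) = x*sin(x) - 1
Initial interval: [0.6, 1.73]

Iteration 1:
  c_1 = (0.600000 + 1.730000)/2 = 1.165000
  f(c_1) = f(1.165000) = 0.070388
  f(a) × f(c) < 0, new interval: [0.600000, 1.165000]
Iteration 2:
  c_2 = (0.600000 + 1.165000)/2 = 0.882500
  f(c_2) = f(0.882500) = -0.318419
  f(a) × f(c) ≥ 0, new interval: [0.882500, 1.165000]
Iteration 3:
  c_3 = (0.882500 + 1.165000)/2 = 1.023750
  f(c_3) = f(1.023750) = -0.125651
  f(a) × f(c) ≥ 0, new interval: [1.023750, 1.165000]
Iteration 4:
  c_4 = (1.023750 + 1.165000)/2 = 1.094375
  f(c_4) = f(1.094375) = -0.027493
  f(a) × f(c) ≥ 0, new interval: [1.094375, 1.165000]
Iteration 5:
  c_5 = (1.094375 + 1.165000)/2 = 1.129688
  f(c_5) = f(1.129688) = 0.021552
  f(a) × f(c) < 0, new interval: [1.094375, 1.129688]

After 5 iteration(s), the approximation is c_5 = 1.129688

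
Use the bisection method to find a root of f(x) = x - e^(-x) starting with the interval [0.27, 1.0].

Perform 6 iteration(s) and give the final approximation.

f(x) = x - e^(-x)
Initial interval: [0.27, 1.0]

Iteration 1:
  c_1 = (0.270000 + 1.000000)/2 = 0.635000
  f(c_1) = f(0.635000) = 0.105065
  f(a) × f(c) < 0, new interval: [0.270000, 0.635000]
Iteration 2:
  c_2 = (0.270000 + 0.635000)/2 = 0.452500
  f(c_2) = f(0.452500) = -0.183536
  f(a) × f(c) ≥ 0, new interval: [0.452500, 0.635000]
Iteration 3:
  c_3 = (0.452500 + 0.635000)/2 = 0.543750
  f(c_3) = f(0.543750) = -0.036817
  f(a) × f(c) ≥ 0, new interval: [0.543750, 0.635000]
Iteration 4:
  c_4 = (0.543750 + 0.635000)/2 = 0.589375
  f(c_4) = f(0.589375) = 0.034701
  f(a) × f(c) < 0, new interval: [0.543750, 0.589375]
Iteration 5:
  c_5 = (0.543750 + 0.589375)/2 = 0.566562
  f(c_5) = f(0.566562) = -0.000910
  f(a) × f(c) ≥ 0, new interval: [0.566562, 0.589375]
Iteration 6:
  c_6 = (0.566562 + 0.589375)/2 = 0.577969
  f(c_6) = f(0.577969) = 0.016932
  f(a) × f(c) < 0, new interval: [0.566562, 0.577969]

After 6 iteration(s), the approximation is c_6 = 0.577969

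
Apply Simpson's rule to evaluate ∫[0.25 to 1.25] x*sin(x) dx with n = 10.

f(x) = x*sin(x)
a = 0.25, b = 1.25, n = 10
h = (b - a)/n = 0.100000

Simpson's rule: (h/3)[f(x₀) + 4f(x₁) + 2f(x₂) + ... + f(xₙ)]

x_0 = 0.2500, f(x_0) = 0.061851, coefficient = 1
x_1 = 0.3500, f(x_1) = 0.120014, coefficient = 4
x_2 = 0.4500, f(x_2) = 0.195734, coefficient = 2
x_3 = 0.5500, f(x_3) = 0.287478, coefficient = 4
x_4 = 0.6500, f(x_4) = 0.393371, coefficient = 2
x_5 = 0.7500, f(x_5) = 0.511229, coefficient = 4
x_6 = 0.8500, f(x_6) = 0.638588, coefficient = 2
x_7 = 0.9500, f(x_7) = 0.772745, coefficient = 4
x_8 = 1.0500, f(x_8) = 0.910794, coefficient = 2
x_9 = 1.1500, f(x_9) = 1.049679, coefficient = 4
x_10 = 1.2500, f(x_10) = 1.186231, coefficient = 1

I ≈ (0.100000/3) × 16.489637 = 0.549655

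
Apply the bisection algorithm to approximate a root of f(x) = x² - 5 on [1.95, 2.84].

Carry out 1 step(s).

f(x) = x² - 5
Initial interval: [1.95, 2.84]

Iteration 1:
  c_1 = (1.950000 + 2.840000)/2 = 2.395000
  f(c_1) = f(2.395000) = 0.736025
  f(a) × f(c) < 0, new interval: [1.950000, 2.395000]

After 1 iteration(s), the approximation is c_1 = 2.395000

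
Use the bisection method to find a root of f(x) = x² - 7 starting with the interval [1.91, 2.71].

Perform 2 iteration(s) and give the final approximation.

f(x) = x² - 7
Initial interval: [1.91, 2.71]

Iteration 1:
  c_1 = (1.910000 + 2.710000)/2 = 2.310000
  f(c_1) = f(2.310000) = -1.663900
  f(a) × f(c) ≥ 0, new interval: [2.310000, 2.710000]
Iteration 2:
  c_2 = (2.310000 + 2.710000)/2 = 2.510000
  f(c_2) = f(2.510000) = -0.699900
  f(a) × f(c) ≥ 0, new interval: [2.510000, 2.710000]

After 2 iteration(s), the approximation is c_2 = 2.510000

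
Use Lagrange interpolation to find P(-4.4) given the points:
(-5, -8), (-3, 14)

Lagrange interpolation formula:
P(x) = Σ yᵢ × Lᵢ(x)
where Lᵢ(x) = Π_{j≠i} (x - xⱼ)/(xᵢ - xⱼ)

L_0(-4.4) = (-4.4 - (-3))/(-5 - (-3)) = 0.700000
L_1(-4.4) = (-4.4 - (-5))/(-3 - (-5)) = 0.300000

P(-4.4) = (-8)×L_0(-4.4) + 14×L_1(-4.4)
P(-4.4) = -1.400000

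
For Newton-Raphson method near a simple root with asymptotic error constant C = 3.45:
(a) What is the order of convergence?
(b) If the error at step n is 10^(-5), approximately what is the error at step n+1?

(a) Newton-Raphson has quadratic (order 2) convergence near simple roots.
    This means |e_{n+1}| ≈ C|e_n|².

(b) With |e_n| = 10^(-5) and C = 3.45:
    |e_{n+1}| ≈ 3.45 × (10^(-5))² = 3.45 × 10^(-10)

(a) 2 (quadratic); (b) |e_{n+1}| ≈ 3.450e-10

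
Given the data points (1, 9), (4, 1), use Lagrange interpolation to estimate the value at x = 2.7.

Lagrange interpolation formula:
P(x) = Σ yᵢ × Lᵢ(x)
where Lᵢ(x) = Π_{j≠i} (x - xⱼ)/(xᵢ - xⱼ)

L_0(2.7) = (2.7 - 4)/(1 - 4) = 0.433333
L_1(2.7) = (2.7 - 1)/(4 - 1) = 0.566667

P(2.7) = 9×L_0(2.7) + 1×L_1(2.7)
P(2.7) = 4.466667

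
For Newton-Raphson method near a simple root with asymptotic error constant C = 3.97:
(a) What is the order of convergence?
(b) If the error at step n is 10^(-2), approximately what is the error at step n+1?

(a) Newton-Raphson has quadratic (order 2) convergence near simple roots.
    This means |e_{n+1}| ≈ C|e_n|².

(b) With |e_n| = 10^(-2) and C = 3.97:
    |e_{n+1}| ≈ 3.97 × (10^(-2))² = 3.97 × 10^(-4)

(a) 2 (quadratic); (b) |e_{n+1}| ≈ 3.970e-04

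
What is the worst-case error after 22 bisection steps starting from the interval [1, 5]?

Bisection error bound: |error| ≤ (b-a)/2^n
|error| ≤ (5 - 1)/2^22 = 4/2^22
|error| ≤ 0.0000009537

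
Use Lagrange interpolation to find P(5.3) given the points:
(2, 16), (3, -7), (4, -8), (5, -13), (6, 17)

Lagrange interpolation formula:
P(x) = Σ yᵢ × Lᵢ(x)
where Lᵢ(x) = Π_{j≠i} (x - xⱼ)/(xᵢ - xⱼ)

L_0(5.3) = (5.3 - 3)/(2 - 3) × (5.3 - 4)/(2 - 4) × (5.3 - 5)/(2 - 5) × (5.3 - 6)/(2 - 6) = -0.026162
L_1(5.3) = (5.3 - 2)/(3 - 2) × (5.3 - 4)/(3 - 4) × (5.3 - 5)/(3 - 5) × (5.3 - 6)/(3 - 6) = 0.150150
L_2(5.3) = (5.3 - 2)/(4 - 2) × (5.3 - 3)/(4 - 3) × (5.3 - 5)/(4 - 5) × (5.3 - 6)/(4 - 6) = -0.398475
L_3(5.3) = (5.3 - 2)/(5 - 2) × (5.3 - 3)/(5 - 3) × (5.3 - 4)/(5 - 4) × (5.3 - 6)/(5 - 6) = 1.151150
L_4(5.3) = (5.3 - 2)/(6 - 2) × (5.3 - 3)/(6 - 3) × (5.3 - 4)/(6 - 4) × (5.3 - 5)/(6 - 5) = 0.123337

P(5.3) = 16×L_0(5.3) + (-7)×L_1(5.3) + (-8)×L_2(5.3) + (-13)×L_3(5.3) + 17×L_4(5.3)
P(5.3) = -11.150063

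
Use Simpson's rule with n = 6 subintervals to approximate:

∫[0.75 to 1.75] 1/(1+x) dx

f(x) = 1/(1+x)
a = 0.75, b = 1.75, n = 6
h = (b - a)/n = 0.166667

Simpson's rule: (h/3)[f(x₀) + 4f(x₁) + 2f(x₂) + ... + f(xₙ)]

x_0 = 0.7500, f(x_0) = 0.571429, coefficient = 1
x_1 = 0.9167, f(x_1) = 0.521739, coefficient = 4
x_2 = 1.0833, f(x_2) = 0.480000, coefficient = 2
x_3 = 1.2500, f(x_3) = 0.444444, coefficient = 4
x_4 = 1.4167, f(x_4) = 0.413793, coefficient = 2
x_5 = 1.5833, f(x_5) = 0.387097, coefficient = 4
x_6 = 1.7500, f(x_6) = 0.363636, coefficient = 1

I ≈ (0.166667/3) × 8.135773 = 0.451987
Exact value: 0.451985
Error: 0.000002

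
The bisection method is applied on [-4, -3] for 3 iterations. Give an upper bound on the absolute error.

Bisection error bound: |error| ≤ (b-a)/2^n
|error| ≤ (-3 - (-4))/2^3 = 1/2^3
|error| ≤ 0.1250000000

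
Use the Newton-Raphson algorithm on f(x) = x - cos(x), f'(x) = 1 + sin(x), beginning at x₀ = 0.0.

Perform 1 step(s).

f(x) = x - cos(x)
f'(x) = 1 + sin(x)
x₀ = 0.0

Newton-Raphson formula: x_{n+1} = x_n - f(x_n)/f'(x_n)

Iteration 1:
  f(0.000000) = -1.000000
  f'(0.000000) = 1.000000
  x_1 = 0.000000 - (-1.000000)/1.000000 = 1.000000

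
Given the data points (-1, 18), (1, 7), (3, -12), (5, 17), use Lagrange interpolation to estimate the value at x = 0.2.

Lagrange interpolation formula:
P(x) = Σ yᵢ × Lᵢ(x)
where Lᵢ(x) = Π_{j≠i} (x - xⱼ)/(xᵢ - xⱼ)

L_0(0.2) = (0.2 - 1)/(-1 - 1) × (0.2 - 3)/(-1 - 3) × (0.2 - 5)/(-1 - 5) = 0.224000
L_1(0.2) = (0.2 - (-1))/(1 - (-1)) × (0.2 - 3)/(1 - 3) × (0.2 - 5)/(1 - 5) = 1.008000
L_2(0.2) = (0.2 - (-1))/(3 - (-1)) × (0.2 - 1)/(3 - 1) × (0.2 - 5)/(3 - 5) = -0.288000
L_3(0.2) = (0.2 - (-1))/(5 - (-1)) × (0.2 - 1)/(5 - 1) × (0.2 - 3)/(5 - 3) = 0.056000

P(0.2) = 18×L_0(0.2) + 7×L_1(0.2) + (-12)×L_2(0.2) + 17×L_3(0.2)
P(0.2) = 15.496000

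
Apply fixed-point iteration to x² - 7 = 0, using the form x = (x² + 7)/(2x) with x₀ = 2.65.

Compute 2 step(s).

Equation: x² - 7 = 0
Fixed-point form: x = (x² + 7)/(2x)
x₀ = 2.65

x_1 = g(2.650000) = 2.645755
x_2 = g(2.645755) = 2.645751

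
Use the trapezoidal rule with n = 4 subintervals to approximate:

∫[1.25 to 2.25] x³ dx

f(x) = x³
a = 1.25, b = 2.25, n = 4
h = (b - a)/n = 0.250000

Trapezoidal rule: (h/2)[f(x₀) + 2f(x₁) + 2f(x₂) + ... + f(xₙ)]

x_0 = 1.2500, f(x_0) = 1.953125, coefficient = 1
x_1 = 1.5000, f(x_1) = 3.375000, coefficient = 2
x_2 = 1.7500, f(x_2) = 5.359375, coefficient = 2
x_3 = 2.0000, f(x_3) = 8.000000, coefficient = 2
x_4 = 2.2500, f(x_4) = 11.390625, coefficient = 1

I ≈ (0.250000/2) × 46.812500 = 5.851562
Exact value: 5.796875
Error: 0.054688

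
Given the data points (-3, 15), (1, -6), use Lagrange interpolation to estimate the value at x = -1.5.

Lagrange interpolation formula:
P(x) = Σ yᵢ × Lᵢ(x)
where Lᵢ(x) = Π_{j≠i} (x - xⱼ)/(xᵢ - xⱼ)

L_0(-1.5) = (-1.5 - 1)/(-3 - 1) = 0.625000
L_1(-1.5) = (-1.5 - (-3))/(1 - (-3)) = 0.375000

P(-1.5) = 15×L_0(-1.5) + (-6)×L_1(-1.5)
P(-1.5) = 7.125000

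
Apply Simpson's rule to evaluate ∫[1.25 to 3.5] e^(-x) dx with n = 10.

f(x) = e^(-x)
a = 1.25, b = 3.5, n = 10
h = (b - a)/n = 0.225000

Simpson's rule: (h/3)[f(x₀) + 4f(x₁) + 2f(x₂) + ... + f(xₙ)]

x_0 = 1.2500, f(x_0) = 0.286505, coefficient = 1
x_1 = 1.4750, f(x_1) = 0.228779, coefficient = 4
x_2 = 1.7000, f(x_2) = 0.182684, coefficient = 2
x_3 = 1.9250, f(x_3) = 0.145876, coefficient = 4
x_4 = 2.1500, f(x_4) = 0.116484, coefficient = 2
x_5 = 2.3750, f(x_5) = 0.093014, coefficient = 4
x_6 = 2.6000, f(x_6) = 0.074274, coefficient = 2
x_7 = 2.8250, f(x_7) = 0.059309, coefficient = 4
x_8 = 3.0500, f(x_8) = 0.047359, coefficient = 2
x_9 = 3.2750, f(x_9) = 0.037817, coefficient = 4
x_10 = 3.5000, f(x_10) = 0.030197, coefficient = 1

I ≈ (0.225000/3) × 3.417481 = 0.256311
Exact value: 0.256307
Error: 0.000004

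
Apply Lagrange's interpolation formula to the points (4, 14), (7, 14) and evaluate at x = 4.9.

Lagrange interpolation formula:
P(x) = Σ yᵢ × Lᵢ(x)
where Lᵢ(x) = Π_{j≠i} (x - xⱼ)/(xᵢ - xⱼ)

L_0(4.9) = (4.9 - 7)/(4 - 7) = 0.700000
L_1(4.9) = (4.9 - 4)/(7 - 4) = 0.300000

P(4.9) = 14×L_0(4.9) + 14×L_1(4.9)
P(4.9) = 14.000000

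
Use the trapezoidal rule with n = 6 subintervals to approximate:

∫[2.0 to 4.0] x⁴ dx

f(x) = x⁴
a = 2.0, b = 4.0, n = 6
h = (b - a)/n = 0.333333

Trapezoidal rule: (h/2)[f(x₀) + 2f(x₁) + 2f(x₂) + ... + f(xₙ)]

x_0 = 2.0000, f(x_0) = 16.000000, coefficient = 1
x_1 = 2.3333, f(x_1) = 29.641975, coefficient = 2
x_2 = 2.6667, f(x_2) = 50.567901, coefficient = 2
x_3 = 3.0000, f(x_3) = 81.000000, coefficient = 2
x_4 = 3.3333, f(x_4) = 123.456790, coefficient = 2
x_5 = 3.6667, f(x_5) = 180.753086, coefficient = 2
x_6 = 4.0000, f(x_6) = 256.000000, coefficient = 1

I ≈ (0.333333/2) × 1202.839506 = 200.473251
Exact value: 198.400000
Error: 2.073251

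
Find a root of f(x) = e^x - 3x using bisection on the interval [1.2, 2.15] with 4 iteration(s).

f(x) = e^x - 3x
Initial interval: [1.2, 2.15]

Iteration 1:
  c_1 = (1.200000 + 2.150000)/2 = 1.675000
  f(c_1) = f(1.675000) = 0.313795
  f(a) × f(c) < 0, new interval: [1.200000, 1.675000]
Iteration 2:
  c_2 = (1.200000 + 1.675000)/2 = 1.437500
  f(c_2) = f(1.437500) = -0.102343
  f(a) × f(c) ≥ 0, new interval: [1.437500, 1.675000]
Iteration 3:
  c_3 = (1.437500 + 1.675000)/2 = 1.556250
  f(c_3) = f(1.556250) = 0.072259
  f(a) × f(c) < 0, new interval: [1.437500, 1.556250]
Iteration 4:
  c_4 = (1.437500 + 1.556250)/2 = 1.496875
  f(c_4) = f(1.496875) = -0.022919
  f(a) × f(c) ≥ 0, new interval: [1.496875, 1.556250]

After 4 iteration(s), the approximation is c_4 = 1.496875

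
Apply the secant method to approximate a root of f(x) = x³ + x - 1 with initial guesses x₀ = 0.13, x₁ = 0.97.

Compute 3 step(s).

f(x) = x³ + x - 1
x₀ = 0.13, x₁ = 0.97

Secant formula: x_{n+1} = x_n - f(x_n)(x_n - x_{n-1})/(f(x_n) - f(x_{n-1}))

Iteration 1:
  f(0.130000) = -0.867803
  f(0.970000) = 0.882673
  x_2 = 0.970000 - 0.882673×(0.970000 - 0.130000)/(0.882673 - (-0.867803))
       = 0.546432
Iteration 2:
  f(0.970000) = 0.882673
  f(0.546432) = -0.290410
  x_3 = 0.546432 - (-0.290410)×(0.546432 - 0.970000)/(-0.290410 - 0.882673)
       = 0.651291
Iteration 3:
  f(0.546432) = -0.290410
  f(0.651291) = -0.072444
  x_4 = 0.651291 - (-0.072444)×(0.651291 - 0.546432)/(-0.072444 - (-0.290410))
       = 0.686143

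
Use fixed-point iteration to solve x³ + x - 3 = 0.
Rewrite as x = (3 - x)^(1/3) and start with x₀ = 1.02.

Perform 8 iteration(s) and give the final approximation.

Equation: x³ + x - 3 = 0
Fixed-point form: x = (3 - x)^(1/3)
x₀ = 1.02

x_1 = g(1.020000) = 1.255707
x_2 = g(1.255707) = 1.203760
x_3 = g(1.203760) = 1.215593
x_4 = g(1.215593) = 1.212918
x_5 = g(1.212918) = 1.213523
x_6 = g(1.213523) = 1.213386
x_7 = g(1.213386) = 1.213417
x_8 = g(1.213417) = 1.213410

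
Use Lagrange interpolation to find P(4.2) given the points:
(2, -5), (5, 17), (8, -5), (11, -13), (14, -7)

Lagrange interpolation formula:
P(x) = Σ yᵢ × Lᵢ(x)
where Lᵢ(x) = Π_{j≠i} (x - xⱼ)/(xᵢ - xⱼ)

L_0(4.2) = (4.2 - 5)/(2 - 5) × (4.2 - 8)/(2 - 8) × (4.2 - 11)/(2 - 11) × (4.2 - 14)/(2 - 14) = 0.104211
L_1(4.2) = (4.2 - 2)/(5 - 2) × (4.2 - 8)/(5 - 8) × (4.2 - 11)/(5 - 11) × (4.2 - 14)/(5 - 14) = 1.146318
L_2(4.2) = (4.2 - 2)/(8 - 2) × (4.2 - 5)/(8 - 5) × (4.2 - 11)/(8 - 11) × (4.2 - 14)/(8 - 14) = -0.361995
L_3(4.2) = (4.2 - 2)/(11 - 2) × (4.2 - 5)/(11 - 5) × (4.2 - 8)/(11 - 8) × (4.2 - 14)/(11 - 14) = 0.134861
L_4(4.2) = (4.2 - 2)/(14 - 2) × (4.2 - 5)/(14 - 5) × (4.2 - 8)/(14 - 8) × (4.2 - 11)/(14 - 11) = -0.023394

P(4.2) = (-5)×L_0(4.2) + 17×L_1(4.2) + (-5)×L_2(4.2) + (-13)×L_3(4.2) + (-7)×L_4(4.2)
P(4.2) = 19.186891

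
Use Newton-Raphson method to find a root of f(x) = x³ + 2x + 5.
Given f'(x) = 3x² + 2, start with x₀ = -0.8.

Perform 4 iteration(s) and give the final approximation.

f(x) = x³ + 2x + 5
f'(x) = 3x² + 2
x₀ = -0.8

Newton-Raphson formula: x_{n+1} = x_n - f(x_n)/f'(x_n)

Iteration 1:
  f(-0.800000) = 2.888000
  f'(-0.800000) = 3.920000
  x_1 = -0.800000 - 2.888000/3.920000 = -1.536735
Iteration 2:
  f(-1.536735) = -1.702551
  f'(-1.536735) = 9.084661
  x_2 = -1.536735 - (-1.702551)/9.084661 = -1.349325
Iteration 3:
  f(-1.349325) = -0.155339
  f'(-1.349325) = 7.462036
  x_3 = -1.349325 - (-0.155339)/7.462036 = -1.328508
Iteration 4:
  f(-1.328508) = -0.001745
  f'(-1.328508) = 7.294802
  x_4 = -1.328508 - (-0.001745)/7.294802 = -1.328269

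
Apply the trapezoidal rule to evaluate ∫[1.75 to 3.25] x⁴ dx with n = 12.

f(x) = x⁴
a = 1.75, b = 3.25, n = 12
h = (b - a)/n = 0.125000

Trapezoidal rule: (h/2)[f(x₀) + 2f(x₁) + 2f(x₂) + ... + f(xₙ)]

x_0 = 1.7500, f(x_0) = 9.378906, coefficient = 1
x_1 = 1.8750, f(x_1) = 12.359619, coefficient = 2
x_2 = 2.0000, f(x_2) = 16.000000, coefficient = 2
x_3 = 2.1250, f(x_3) = 20.390869, coefficient = 2
x_4 = 2.2500, f(x_4) = 25.628906, coefficient = 2
x_5 = 2.3750, f(x_5) = 31.816650, coefficient = 2
x_6 = 2.5000, f(x_6) = 39.062500, coefficient = 2
x_7 = 2.6250, f(x_7) = 47.480713, coefficient = 2
x_8 = 2.7500, f(x_8) = 57.191406, coefficient = 2
x_9 = 2.8750, f(x_9) = 68.320557, coefficient = 2
x_10 = 3.0000, f(x_10) = 81.000000, coefficient = 2
x_11 = 3.1250, f(x_11) = 95.367432, coefficient = 2
x_12 = 3.2500, f(x_12) = 111.566406, coefficient = 1

I ≈ (0.125000/2) × 1110.182617 = 69.386414
Exact value: 69.235547
Error: 0.150867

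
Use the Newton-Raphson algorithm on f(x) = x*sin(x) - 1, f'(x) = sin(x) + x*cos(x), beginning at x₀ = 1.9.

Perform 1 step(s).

f(x) = x*sin(x) - 1
f'(x) = sin(x) + x*cos(x)
x₀ = 1.9

Newton-Raphson formula: x_{n+1} = x_n - f(x_n)/f'(x_n)

Iteration 1:
  f(1.900000) = 0.797970
  f'(1.900000) = 0.332050
  x_1 = 1.900000 - 0.797970/0.332050 = -0.503163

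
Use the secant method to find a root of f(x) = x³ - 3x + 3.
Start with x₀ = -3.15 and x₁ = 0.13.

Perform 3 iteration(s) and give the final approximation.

f(x) = x³ - 3x + 3
x₀ = -3.15, x₁ = 0.13

Secant formula: x_{n+1} = x_n - f(x_n)(x_n - x_{n-1})/(f(x_n) - f(x_{n-1}))

Iteration 1:
  f(-3.150000) = -18.805875
  f(0.130000) = 2.612197
  x_2 = 0.130000 - 2.612197×(0.130000 - (-3.150000))/(2.612197 - (-18.805875))
       = -0.270036
Iteration 2:
  f(0.130000) = 2.612197
  f(-0.270036) = 3.790418
  x_3 = -0.270036 - 3.790418×(-0.270036 - 0.130000)/(3.790418 - 2.612197)
       = 1.016908
Iteration 3:
  f(-0.270036) = 3.790418
  f(1.016908) = 1.000862
  x_4 = 1.016908 - 1.000862×(1.016908 - (-0.270036))/(1.000862 - 3.790418)
       = 1.478650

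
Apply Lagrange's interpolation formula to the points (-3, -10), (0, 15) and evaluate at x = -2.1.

Lagrange interpolation formula:
P(x) = Σ yᵢ × Lᵢ(x)
where Lᵢ(x) = Π_{j≠i} (x - xⱼ)/(xᵢ - xⱼ)

L_0(-2.1) = (-2.1 - 0)/(-3 - 0) = 0.700000
L_1(-2.1) = (-2.1 - (-3))/(0 - (-3)) = 0.300000

P(-2.1) = (-10)×L_0(-2.1) + 15×L_1(-2.1)
P(-2.1) = -2.500000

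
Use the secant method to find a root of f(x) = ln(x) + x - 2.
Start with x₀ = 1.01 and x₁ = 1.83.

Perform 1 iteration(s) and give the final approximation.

f(x) = ln(x) + x - 2
x₀ = 1.01, x₁ = 1.83

Secant formula: x_{n+1} = x_n - f(x_n)(x_n - x_{n-1})/(f(x_n) - f(x_{n-1}))

Iteration 1:
  f(1.010000) = -0.980050
  f(1.830000) = 0.434316
  x_2 = 1.830000 - 0.434316×(1.830000 - 1.010000)/(0.434316 - (-0.980050))
       = 1.578199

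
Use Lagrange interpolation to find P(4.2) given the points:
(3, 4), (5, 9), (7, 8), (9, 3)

Lagrange interpolation formula:
P(x) = Σ yᵢ × Lᵢ(x)
where Lᵢ(x) = Π_{j≠i} (x - xⱼ)/(xᵢ - xⱼ)

L_0(4.2) = (4.2 - 5)/(3 - 5) × (4.2 - 7)/(3 - 7) × (4.2 - 9)/(3 - 9) = 0.224000
L_1(4.2) = (4.2 - 3)/(5 - 3) × (4.2 - 7)/(5 - 7) × (4.2 - 9)/(5 - 9) = 1.008000
L_2(4.2) = (4.2 - 3)/(7 - 3) × (4.2 - 5)/(7 - 5) × (4.2 - 9)/(7 - 9) = -0.288000
L_3(4.2) = (4.2 - 3)/(9 - 3) × (4.2 - 5)/(9 - 5) × (4.2 - 7)/(9 - 7) = 0.056000

P(4.2) = 4×L_0(4.2) + 9×L_1(4.2) + 8×L_2(4.2) + 3×L_3(4.2)
P(4.2) = 7.832000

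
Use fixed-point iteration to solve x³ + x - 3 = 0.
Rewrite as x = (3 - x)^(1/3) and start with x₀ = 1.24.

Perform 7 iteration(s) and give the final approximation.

Equation: x³ + x - 3 = 0
Fixed-point form: x = (3 - x)^(1/3)
x₀ = 1.24

x_1 = g(1.240000) = 1.207362
x_2 = g(1.207362) = 1.214780
x_3 = g(1.214780) = 1.213102
x_4 = g(1.213102) = 1.213482
x_5 = g(1.213482) = 1.213396
x_6 = g(1.213396) = 1.213415
x_7 = g(1.213415) = 1.213411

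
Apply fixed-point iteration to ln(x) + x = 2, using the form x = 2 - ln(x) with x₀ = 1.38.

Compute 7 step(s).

Equation: ln(x) + x = 2
Fixed-point form: x = 2 - ln(x)
x₀ = 1.38

x_1 = g(1.380000) = 1.677917
x_2 = g(1.677917) = 1.482447
x_3 = g(1.482447) = 1.606306
x_4 = g(1.606306) = 1.526063
x_5 = g(1.526063) = 1.577309
x_6 = g(1.577309) = 1.544280
x_7 = g(1.544280) = 1.565442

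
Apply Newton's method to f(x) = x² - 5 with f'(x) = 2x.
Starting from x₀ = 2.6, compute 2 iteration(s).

f(x) = x² - 5
f'(x) = 2x
x₀ = 2.6

Newton-Raphson formula: x_{n+1} = x_n - f(x_n)/f'(x_n)

Iteration 1:
  f(2.600000) = 1.760000
  f'(2.600000) = 5.200000
  x_1 = 2.600000 - 1.760000/5.200000 = 2.261538
Iteration 2:
  f(2.261538) = 0.114556
  f'(2.261538) = 4.523077
  x_2 = 2.261538 - 0.114556/4.523077 = 2.236211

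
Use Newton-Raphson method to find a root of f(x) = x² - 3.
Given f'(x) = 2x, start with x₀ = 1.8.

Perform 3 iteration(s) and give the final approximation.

f(x) = x² - 3
f'(x) = 2x
x₀ = 1.8

Newton-Raphson formula: x_{n+1} = x_n - f(x_n)/f'(x_n)

Iteration 1:
  f(1.800000) = 0.240000
  f'(1.800000) = 3.600000
  x_1 = 1.800000 - 0.240000/3.600000 = 1.733333
Iteration 2:
  f(1.733333) = 0.004444
  f'(1.733333) = 3.466667
  x_2 = 1.733333 - 0.004444/3.466667 = 1.732051
Iteration 3:
  f(1.732051) = 0.000002
  f'(1.732051) = 3.464103
  x_3 = 1.732051 - 0.000002/3.464103 = 1.732051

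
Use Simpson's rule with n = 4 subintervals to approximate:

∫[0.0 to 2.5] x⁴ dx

f(x) = x⁴
a = 0.0, b = 2.5, n = 4
h = (b - a)/n = 0.625000

Simpson's rule: (h/3)[f(x₀) + 4f(x₁) + 2f(x₂) + ... + f(xₙ)]

x_0 = 0.0000, f(x_0) = 0.000000, coefficient = 1
x_1 = 0.6250, f(x_1) = 0.152588, coefficient = 4
x_2 = 1.2500, f(x_2) = 2.441406, coefficient = 2
x_3 = 1.8750, f(x_3) = 12.359619, coefficient = 4
x_4 = 2.5000, f(x_4) = 39.062500, coefficient = 1

I ≈ (0.625000/3) × 93.994141 = 19.582113
Exact value: 19.531250
Error: 0.050863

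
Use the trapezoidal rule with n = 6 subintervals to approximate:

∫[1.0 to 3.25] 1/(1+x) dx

f(x) = 1/(1+x)
a = 1.0, b = 3.25, n = 6
h = (b - a)/n = 0.375000

Trapezoidal rule: (h/2)[f(x₀) + 2f(x₁) + 2f(x₂) + ... + f(xₙ)]

x_0 = 1.0000, f(x_0) = 0.500000, coefficient = 1
x_1 = 1.3750, f(x_1) = 0.421053, coefficient = 2
x_2 = 1.7500, f(x_2) = 0.363636, coefficient = 2
x_3 = 2.1250, f(x_3) = 0.320000, coefficient = 2
x_4 = 2.5000, f(x_4) = 0.285714, coefficient = 2
x_5 = 2.8750, f(x_5) = 0.258065, coefficient = 2
x_6 = 3.2500, f(x_6) = 0.235294, coefficient = 1

I ≈ (0.375000/2) × 4.032230 = 0.756043
Exact value: 0.753772
Error: 0.002271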